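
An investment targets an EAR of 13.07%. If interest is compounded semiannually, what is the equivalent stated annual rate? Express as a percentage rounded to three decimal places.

(1 + r/2)^2 − 1 = 0.1307, so 1 + r/2 = 1.1307^(1/2).
r/2 = 0.063344, so r = 0.126688 = 12.669%.

12.669%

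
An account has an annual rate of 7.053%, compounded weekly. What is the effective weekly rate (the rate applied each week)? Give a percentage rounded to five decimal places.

With a nominal annual rate compounded weekly, the periodic rate is the nominal rate divided by 52.
i = 0.07053 / 52 = 0.0013563 = 0.13563%.

0.13563%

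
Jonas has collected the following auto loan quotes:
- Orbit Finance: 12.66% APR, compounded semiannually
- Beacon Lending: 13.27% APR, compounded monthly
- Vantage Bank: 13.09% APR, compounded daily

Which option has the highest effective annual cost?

Beacon Lending

Orbit Finance: (1 + 0.1266/2)^2 − 1 = 13.061%
Beacon Lending: (1 + 0.1327/12)^12 − 1 = 14.108%
Vantage Bank: (1 + 0.1309/365)^365 − 1 = 13.983%
The highest effective annual rate is Beacon Lending at 14.108%.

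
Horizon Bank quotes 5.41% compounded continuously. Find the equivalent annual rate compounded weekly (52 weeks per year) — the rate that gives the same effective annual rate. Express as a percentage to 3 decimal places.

5.413%

EAR under continuous compounding: e^0.0541 − 1 = 0.055590.
Solve (1 + r/52)^52 = 1.055590: r/52 = 1.055590^(1/52) − 1 = 0.001041, so r = 0.054128 = 5.413%.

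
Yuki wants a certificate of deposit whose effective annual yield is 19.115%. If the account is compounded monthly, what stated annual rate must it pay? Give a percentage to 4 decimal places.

(1 + r/12)^12 − 1 = 0.19115, so 1 + r/12 = 1.19115^(1/12).
r/12 = 0.014683, so r = 0.176200 = 17.6200%.

17.6200%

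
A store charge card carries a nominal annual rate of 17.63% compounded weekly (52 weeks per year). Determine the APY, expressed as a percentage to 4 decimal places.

19.2440%

EAR = (1 + 0.1763/52)^52 − 1.
= (1 + 0.003390)^52 − 1 = 1.192440 − 1 = 19.2440%.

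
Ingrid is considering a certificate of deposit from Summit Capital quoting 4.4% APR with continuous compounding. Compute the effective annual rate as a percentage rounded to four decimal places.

With continuous compounding, EAR = e^0.044 − 1.
e^0.044 = 1.044982, so EAR = 0.044982 = 4.4982%.

4.4982%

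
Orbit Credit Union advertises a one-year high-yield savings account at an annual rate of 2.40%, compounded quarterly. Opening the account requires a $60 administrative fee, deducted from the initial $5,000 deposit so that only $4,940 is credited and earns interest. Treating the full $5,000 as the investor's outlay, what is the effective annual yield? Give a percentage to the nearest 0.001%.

1.193%

Value after one year: 4,940 × (1 + 0.0240/4)^4 = 4,940 × 1.024217 = $5,059.63.
Effective yield on the $5,000 outlay: 5,059.63 / 5,000 − 1 = 0.011926 = 1.193%.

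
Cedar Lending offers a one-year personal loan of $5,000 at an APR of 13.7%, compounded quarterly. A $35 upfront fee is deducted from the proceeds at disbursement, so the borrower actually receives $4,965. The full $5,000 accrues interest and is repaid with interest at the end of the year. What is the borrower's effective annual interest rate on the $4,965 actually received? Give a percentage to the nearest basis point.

Amount owed after one year: 5,000 × (1 + 0.137/4)^4 = 5,000 × 1.144200 = $5,721.00.
Effective rate on net proceeds: 5,721.00 / 4,965 − 1 = 0.152266 = 15.23%.

15.23%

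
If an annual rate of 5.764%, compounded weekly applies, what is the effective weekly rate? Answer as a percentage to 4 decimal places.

With a nominal annual rate compounded weekly, the periodic rate is the nominal rate divided by 52.
i = 0.05764 / 52 = 0.0011085 = 0.1108%.

0.1108%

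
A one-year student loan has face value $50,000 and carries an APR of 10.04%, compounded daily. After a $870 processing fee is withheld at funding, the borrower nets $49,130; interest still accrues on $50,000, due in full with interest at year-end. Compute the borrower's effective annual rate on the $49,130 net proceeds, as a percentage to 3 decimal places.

12.518%

Amount owed after one year: 50,000 × (1 + 0.1004/365)^365 = 50,000 × 1.105598 = $55,279.89.
Effective rate on net proceeds: 55,279.89 / 49,130 − 1 = 0.125176 = 12.518%.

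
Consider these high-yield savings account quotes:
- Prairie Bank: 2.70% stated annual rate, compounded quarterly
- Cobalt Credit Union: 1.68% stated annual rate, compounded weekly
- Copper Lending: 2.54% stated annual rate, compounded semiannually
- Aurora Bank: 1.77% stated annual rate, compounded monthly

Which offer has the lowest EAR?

Prairie Bank: (1 + 0.0270/4)^4 − 1 = 2.727%
Cobalt Credit Union: (1 + 0.0168/52)^52 − 1 = 1.694%
Copper Lending: (1 + 0.0254/2)^2 − 1 = 2.556%
Aurora Bank: (1 + 0.0177/12)^12 − 1 = 1.784%
The lowest effective annual rate is Cobalt Credit Union at 1.694%.

Cobalt Credit Union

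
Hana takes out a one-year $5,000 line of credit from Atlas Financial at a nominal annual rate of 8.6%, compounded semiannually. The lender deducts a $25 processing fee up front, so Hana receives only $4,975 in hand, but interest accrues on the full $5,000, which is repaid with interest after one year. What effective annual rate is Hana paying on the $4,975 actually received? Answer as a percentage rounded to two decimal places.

9.33%

Amount owed after one year: 5,000 × (1 + 0.086/2)^2 = 5,000 × 1.087849 = $5,439.24.
Effective rate on net proceeds: 5,439.24 / 4,975 − 1 = 0.093316 = 9.33%.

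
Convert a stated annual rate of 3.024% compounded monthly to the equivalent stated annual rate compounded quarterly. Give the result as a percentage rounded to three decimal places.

3.032%

EAR = (1 + 0.03024/12)^12 − 1 = 0.030663.
Solve (1 + r/4)^4 = 1.030663: r/4 = 1.030663^(1/4) − 1 = 0.007579, so r = 0.030316 = 3.032%.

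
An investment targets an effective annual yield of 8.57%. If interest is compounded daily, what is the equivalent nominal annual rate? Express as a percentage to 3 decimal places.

(1 + r/365)^365 − 1 = 0.0857, so 1 + r/365 = 1.0857^(1/365).
r/365 = 0.000225, so r = 0.082234 = 8.223%.

8.223%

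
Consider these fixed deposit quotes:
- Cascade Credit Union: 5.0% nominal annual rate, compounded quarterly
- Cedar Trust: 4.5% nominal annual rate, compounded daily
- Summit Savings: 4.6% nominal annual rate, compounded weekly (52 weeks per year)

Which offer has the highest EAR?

Cascade Credit Union

Cascade Credit Union: (1 + 0.050/4)^4 − 1 = 5.095%
Cedar Trust: (1 + 0.045/365)^365 − 1 = 4.602%
Summit Savings: (1 + 0.046/52)^52 − 1 = 4.705%
The highest effective annual rate is Cascade Credit Union at 5.095%.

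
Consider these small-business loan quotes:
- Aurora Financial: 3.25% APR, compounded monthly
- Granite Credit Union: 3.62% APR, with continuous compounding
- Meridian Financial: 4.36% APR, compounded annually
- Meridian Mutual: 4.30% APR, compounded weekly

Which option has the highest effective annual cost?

Meridian Mutual

Aurora Financial: (1 + 0.0325/12)^12 − 1 = 3.299%
Granite Credit Union: e^0.0362 − 1 = 3.686%
Meridian Financial: compounded annually, EAR = 4.360%
Meridian Mutual: (1 + 0.0430/52)^52 − 1 = 4.392%
The highest effective annual rate is Meridian Mutual at 4.392%.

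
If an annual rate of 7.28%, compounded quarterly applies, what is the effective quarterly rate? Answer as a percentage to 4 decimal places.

1.8200%

With a nominal annual rate compounded quarterly, the periodic rate is the nominal rate divided by 4.
i = 0.0728 / 4 = 0.0182000 = 1.8200%.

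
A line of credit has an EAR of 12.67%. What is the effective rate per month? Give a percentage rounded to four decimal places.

The per-month rate i satisfies (1 + i)^12 = 1 + 0.1267.
i = 1.1267^(1/12) − 1 = 0.0099907 = 0.9991%.

0.9991%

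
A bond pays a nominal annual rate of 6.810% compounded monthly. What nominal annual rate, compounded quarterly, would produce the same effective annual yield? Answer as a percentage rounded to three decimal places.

EAR = (1 + 0.06810/12)^12 − 1 = 0.070266.
Solve (1 + r/4)^4 = 1.070266: r/4 = 1.070266^(1/4) − 1 = 0.017122, so r = 0.068487 = 6.849%.

6.849%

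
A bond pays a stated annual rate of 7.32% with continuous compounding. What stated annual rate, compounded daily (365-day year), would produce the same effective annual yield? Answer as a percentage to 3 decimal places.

EAR under continuous compounding: e^0.0732 − 1 = 0.075946.
Solve (1 + r/365)^365 = 1.075946: r/365 = 1.075946^(1/365) − 1 = 0.000201, so r = 0.073207 = 7.321%.

7.321%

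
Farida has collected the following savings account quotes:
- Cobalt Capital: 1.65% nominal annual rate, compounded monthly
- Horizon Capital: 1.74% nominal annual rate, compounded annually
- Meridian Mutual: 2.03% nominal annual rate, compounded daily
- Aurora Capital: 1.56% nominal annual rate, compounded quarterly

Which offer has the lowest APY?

Aurora Capital

Cobalt Capital: (1 + 0.0165/12)^12 − 1 = 1.663%
Horizon Capital: compounded annually, EAR = 1.740%
Meridian Mutual: (1 + 0.0203/365)^365 − 1 = 2.051%
Aurora Capital: (1 + 0.0156/4)^4 − 1 = 1.569%
The lowest effective annual rate is Aurora Capital at 1.569%.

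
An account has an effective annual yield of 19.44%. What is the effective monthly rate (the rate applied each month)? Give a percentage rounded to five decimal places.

The per-month rate i satisfies (1 + i)^12 = 1 + 0.1944.
i = 1.1944^(1/12) − 1 = 0.0149138 = 1.49138%.

1.49138%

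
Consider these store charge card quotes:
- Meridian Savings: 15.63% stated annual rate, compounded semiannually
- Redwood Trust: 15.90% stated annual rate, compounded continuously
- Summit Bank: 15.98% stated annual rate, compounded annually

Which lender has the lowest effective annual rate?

Meridian Savings: (1 + 0.1563/2)^2 − 1 = 16.241%
Redwood Trust: e^0.1590 − 1 = 17.234%
Summit Bank: compounded annually, EAR = 15.980%
The lowest effective annual rate is Summit Bank at 15.980%.

Summit Bank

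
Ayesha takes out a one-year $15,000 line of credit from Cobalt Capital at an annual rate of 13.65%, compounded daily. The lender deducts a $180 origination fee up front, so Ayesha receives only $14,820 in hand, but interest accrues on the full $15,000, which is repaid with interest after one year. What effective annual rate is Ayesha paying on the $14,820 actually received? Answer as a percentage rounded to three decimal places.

16.015%

Amount owed after one year: 15,000 × (1 + 0.1365/365)^365 = 15,000 × 1.146226 = $17,193.38.
Effective rate on net proceeds: 17,193.38 / 14,820 − 1 = 0.160147 = 16.015%.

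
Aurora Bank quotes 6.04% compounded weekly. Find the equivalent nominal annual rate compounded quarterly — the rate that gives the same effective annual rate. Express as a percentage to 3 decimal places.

EAR = (1 + 0.0604/52)^52 − 1 = 0.062224.
Solve (1 + r/4)^4 = 1.062224: r/4 = 1.062224^(1/4) − 1 = 0.015206, so r = 0.060823 = 6.082%.

6.082%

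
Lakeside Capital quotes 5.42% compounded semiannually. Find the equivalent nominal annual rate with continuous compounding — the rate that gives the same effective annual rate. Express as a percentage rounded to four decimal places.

5.3479%

EAR = (1 + 0.0542/2)^2 − 1 = 0.054934.
Equivalent continuous rate: r = ln(1 + 0.054934) = 0.053479 = 5.3479%.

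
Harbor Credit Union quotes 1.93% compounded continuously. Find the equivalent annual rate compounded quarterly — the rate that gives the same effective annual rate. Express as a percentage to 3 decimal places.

EAR under continuous compounding: e^0.0193 − 1 = 0.019487.
Solve (1 + r/4)^4 = 1.019487: r/4 = 1.019487^(1/4) − 1 = 0.004837, so r = 0.019347 = 1.935%.

1.935%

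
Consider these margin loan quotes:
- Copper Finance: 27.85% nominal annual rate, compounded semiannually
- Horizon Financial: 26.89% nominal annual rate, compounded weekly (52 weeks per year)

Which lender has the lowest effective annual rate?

Copper Finance: (1 + 0.2785/2)^2 − 1 = 29.789%
Horizon Financial: (1 + 0.2689/52)^52 − 1 = 30.762%
The lowest effective annual rate is Copper Finance at 29.789%.

Copper Finance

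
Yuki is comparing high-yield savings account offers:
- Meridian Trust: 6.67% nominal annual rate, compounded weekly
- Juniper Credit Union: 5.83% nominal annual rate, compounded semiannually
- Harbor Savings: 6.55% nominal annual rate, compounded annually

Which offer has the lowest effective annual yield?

Juniper Credit Union

Meridian Trust: (1 + 0.0667/52)^52 − 1 = 6.893%
Juniper Credit Union: (1 + 0.0583/2)^2 − 1 = 5.915%
Harbor Savings: compounded annually, EAR = 6.550%
The lowest effective annual rate is Juniper Credit Union at 5.915%.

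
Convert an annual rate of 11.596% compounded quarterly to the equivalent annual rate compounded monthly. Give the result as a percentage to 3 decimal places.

11.486%

EAR = (1 + 0.11596/4)^4 − 1 = 0.121101.
Solve (1 + r/12)^12 = 1.121101: r/12 = 1.121101^(1/12) − 1 = 0.009571, so r = 0.114857 = 11.486%.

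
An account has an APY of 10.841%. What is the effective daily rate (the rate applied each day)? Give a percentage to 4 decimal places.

The per-day rate i satisfies (1 + i)^365 = 1 + 0.10841.
i = 1.10841^(1/365) − 1 = 0.0002820 = 0.0282%.

0.0282%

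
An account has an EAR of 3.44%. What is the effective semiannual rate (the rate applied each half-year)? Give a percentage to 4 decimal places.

1.7055%

The per-half-year rate i satisfies (1 + i)^2 = 1 + 0.0344.
i = 1.0344^(1/2) − 1 = 0.0170546 = 1.7055%.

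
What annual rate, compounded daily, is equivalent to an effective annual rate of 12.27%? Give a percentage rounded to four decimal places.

(1 + r/365)^365 − 1 = 0.1227, so 1 + r/365 = 1.1227^(1/365).
r/365 = 0.000317, so r = 0.115755 = 11.5755%.

11.5755%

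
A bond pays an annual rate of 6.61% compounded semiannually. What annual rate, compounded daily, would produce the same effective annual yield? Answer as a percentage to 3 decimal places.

6.504%

EAR = (1 + 0.0661/2)^2 − 1 = 0.067192.
Solve (1 + r/365)^365 = 1.067192: r/365 = 1.067192^(1/365) − 1 = 0.000178, so r = 0.065037 = 6.504%.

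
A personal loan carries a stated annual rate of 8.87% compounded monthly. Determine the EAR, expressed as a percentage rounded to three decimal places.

EAR = (1 + 0.0887/12)^12 − 1.
= (1 + 0.007392)^12 − 1 = 1.092396 − 1 = 9.240%.

9.240%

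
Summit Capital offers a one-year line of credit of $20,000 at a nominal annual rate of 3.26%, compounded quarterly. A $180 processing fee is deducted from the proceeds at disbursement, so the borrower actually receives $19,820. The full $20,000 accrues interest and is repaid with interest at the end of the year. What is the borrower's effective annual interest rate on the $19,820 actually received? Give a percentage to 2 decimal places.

4.24%

Amount owed after one year: 20,000 × (1 + 0.0326/4)^4 = 20,000 × 1.033001 = $20,660.01.
Effective rate on net proceeds: 20,660.01 / 19,820 − 1 = 0.042382 = 4.24%.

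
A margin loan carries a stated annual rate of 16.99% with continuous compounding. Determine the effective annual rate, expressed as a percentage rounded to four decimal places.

18.5186%

With continuous compounding, EAR = e^0.1699 − 1.
e^0.1699 = 1.185186, so EAR = 0.185186 = 18.5186%.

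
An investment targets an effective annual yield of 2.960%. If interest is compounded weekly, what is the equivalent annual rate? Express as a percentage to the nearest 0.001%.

(1 + r/52)^52 − 1 = 0.02960, so 1 + r/52 = 1.02960^(1/52).
r/52 = 0.000561, so r = 0.029179 = 2.918%.

2.918%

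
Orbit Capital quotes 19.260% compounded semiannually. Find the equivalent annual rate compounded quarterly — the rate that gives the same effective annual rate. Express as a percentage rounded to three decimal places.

18.817%

EAR = (1 + 0.19260/2)^2 − 1 = 0.201874.
Solve (1 + r/4)^4 = 1.201874: r/4 = 1.201874^(1/4) − 1 = 0.047043, so r = 0.188174 = 18.817%.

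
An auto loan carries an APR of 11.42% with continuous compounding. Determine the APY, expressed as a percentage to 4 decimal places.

12.0976%

With continuous compounding, EAR = e^0.1142 − 1.
e^0.1142 = 1.120976, so EAR = 0.120976 = 12.0976%.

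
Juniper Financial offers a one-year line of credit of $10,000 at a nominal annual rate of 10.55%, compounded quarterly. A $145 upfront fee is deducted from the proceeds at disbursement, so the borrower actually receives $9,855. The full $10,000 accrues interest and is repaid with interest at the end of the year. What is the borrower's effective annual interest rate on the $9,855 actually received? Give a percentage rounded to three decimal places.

12.608%

Amount owed after one year: 10,000 × (1 + 0.1055/4)^4 = 10,000 × 1.109748 = $11,097.48.
Effective rate on net proceeds: 11,097.48 / 9,855 − 1 = 0.126076 = 12.608%.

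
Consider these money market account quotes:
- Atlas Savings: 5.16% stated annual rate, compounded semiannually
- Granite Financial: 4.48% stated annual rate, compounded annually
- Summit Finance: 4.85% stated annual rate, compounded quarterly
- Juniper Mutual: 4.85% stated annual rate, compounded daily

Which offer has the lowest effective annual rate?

Granite Financial

Atlas Savings: (1 + 0.0516/2)^2 − 1 = 5.227%
Granite Financial: compounded annually, EAR = 4.480%
Summit Finance: (1 + 0.0485/4)^4 − 1 = 4.939%
Juniper Mutual: (1 + 0.0485/365)^365 − 1 = 4.969%
The lowest effective annual rate is Granite Financial at 4.480%.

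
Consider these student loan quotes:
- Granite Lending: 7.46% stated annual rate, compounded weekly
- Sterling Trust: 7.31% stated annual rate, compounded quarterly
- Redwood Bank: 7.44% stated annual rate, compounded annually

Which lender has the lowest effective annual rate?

Redwood Bank

Granite Lending: (1 + 0.0746/52)^52 − 1 = 7.740%
Sterling Trust: (1 + 0.0731/4)^4 − 1 = 7.513%
Redwood Bank: compounded annually, EAR = 7.440%
The lowest effective annual rate is Redwood Bank at 7.440%.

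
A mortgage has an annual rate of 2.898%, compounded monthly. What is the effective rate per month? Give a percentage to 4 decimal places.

With a nominal annual rate compounded monthly, the periodic rate is the nominal rate divided by 12.
i = 0.02898 / 12 = 0.0024150 = 0.2415%.

0.2415%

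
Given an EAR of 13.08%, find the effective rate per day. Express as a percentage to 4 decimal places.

The per-day rate i satisfies (1 + i)^365 = 1 + 0.1308.
i = 1.1308^(1/365) − 1 = 0.0003368 = 0.0337%.

0.0337%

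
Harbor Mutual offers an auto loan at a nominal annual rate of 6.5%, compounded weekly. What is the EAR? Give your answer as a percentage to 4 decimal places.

EAR = (1 + 0.065/52)^52 − 1.
= 1.067116 − 1 = 6.7116%.

6.7116%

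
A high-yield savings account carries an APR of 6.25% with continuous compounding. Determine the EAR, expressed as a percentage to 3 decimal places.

6.449%

With continuous compounding, EAR = e^0.0625 − 1.
e^0.0625 = 1.064494, so EAR = 0.064494 = 6.449%.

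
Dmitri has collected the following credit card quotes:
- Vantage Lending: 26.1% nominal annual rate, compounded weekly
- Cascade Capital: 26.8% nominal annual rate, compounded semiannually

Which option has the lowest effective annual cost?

Cascade Capital

Vantage Lending: (1 + 0.261/52)^52 − 1 = 29.738%
Cascade Capital: (1 + 0.268/2)^2 − 1 = 28.596%
The lowest effective annual rate is Cascade Capital at 28.596%.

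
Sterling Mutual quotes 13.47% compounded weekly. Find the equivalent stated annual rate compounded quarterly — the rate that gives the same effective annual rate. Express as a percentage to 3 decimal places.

13.681%

EAR = (1 + 0.1347/52)^52 − 1 = 0.143994.
Solve (1 + r/4)^4 = 1.143994: r/4 = 1.143994^(1/4) − 1 = 0.034203, so r = 0.136814 = 13.681%.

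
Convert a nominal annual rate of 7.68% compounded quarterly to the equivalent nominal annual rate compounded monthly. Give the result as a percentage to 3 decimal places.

EAR = (1 + 0.0768/4)^4 − 1 = 0.079040.
Solve (1 + r/12)^12 = 1.079040: r/12 = 1.079040^(1/12) − 1 = 0.006359, so r = 0.076314 = 7.631%.

7.631%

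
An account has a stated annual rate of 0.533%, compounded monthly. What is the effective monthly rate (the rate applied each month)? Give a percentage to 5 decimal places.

With a nominal annual rate compounded monthly, the periodic rate is the nominal rate divided by 12.
i = 0.00533 / 12 = 0.0004442 = 0.04442%.

0.04442%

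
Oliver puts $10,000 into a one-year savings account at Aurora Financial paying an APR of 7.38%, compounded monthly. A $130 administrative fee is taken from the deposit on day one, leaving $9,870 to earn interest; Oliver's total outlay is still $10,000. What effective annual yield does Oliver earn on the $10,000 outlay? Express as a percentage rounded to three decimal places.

Value after one year: 9,870 × (1 + 0.0738/12)^12 = 9,870 × 1.076348 = $10,623.56.
Effective yield on the $10,000 outlay: 10,623.56 / 10,000 − 1 = 0.062356 = 6.236%.

6.236%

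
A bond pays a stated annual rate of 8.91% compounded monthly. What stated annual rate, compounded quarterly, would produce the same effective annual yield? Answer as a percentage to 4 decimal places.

8.9763%

EAR = (1 + 0.0891/12)^12 − 1 = 0.092830.
Solve (1 + r/4)^4 = 1.092830: r/4 = 1.092830^(1/4) − 1 = 0.022441, so r = 0.089763 = 8.9763%.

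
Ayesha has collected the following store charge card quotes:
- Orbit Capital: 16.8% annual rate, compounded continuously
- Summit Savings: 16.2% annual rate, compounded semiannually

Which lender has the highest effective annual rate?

Orbit Capital: e^0.168 − 1 = 18.294%
Summit Savings: (1 + 0.162/2)^2 − 1 = 16.856%
The highest effective annual rate is Orbit Capital at 18.294%.

Orbit Capital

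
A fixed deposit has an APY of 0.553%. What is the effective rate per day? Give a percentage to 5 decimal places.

0.00151%

The per-day rate i satisfies (1 + i)^365 = 1 + 0.00553.
i = 1.00553^(1/365) − 1 = 0.0000151 = 0.00151%.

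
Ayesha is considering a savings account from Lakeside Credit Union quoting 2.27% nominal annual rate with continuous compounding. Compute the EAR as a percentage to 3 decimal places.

2.296%

With continuous compounding, EAR = e^0.0227 − 1.
e^0.0227 = 1.022960, so EAR = 0.022960 = 2.296%.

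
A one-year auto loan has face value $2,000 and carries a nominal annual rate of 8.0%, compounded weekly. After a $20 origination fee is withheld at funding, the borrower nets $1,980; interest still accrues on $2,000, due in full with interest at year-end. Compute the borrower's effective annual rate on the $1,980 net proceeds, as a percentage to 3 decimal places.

9.416%

Amount owed after one year: 2,000 × (1 + 0.080/52)^52 = 2,000 × 1.083220 = $2,166.44.
Effective rate on net proceeds: 2,166.44 / 1,980 − 1 = 0.094162 = 9.416%.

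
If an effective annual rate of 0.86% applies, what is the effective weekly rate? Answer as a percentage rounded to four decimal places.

The per-week rate i satisfies (1 + i)^52 = 1 + 0.0086.
i = 1.0086^(1/52) − 1 = 0.0001647 = 0.0165%.

0.0165%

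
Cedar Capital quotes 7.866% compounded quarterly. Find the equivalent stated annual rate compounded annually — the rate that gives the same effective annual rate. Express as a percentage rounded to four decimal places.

EAR = (1 + 0.07866/4)^4 − 1 = 0.081011.
Compounded annually, the equivalent nominal rate is the EAR itself: 8.1011%.

8.1011%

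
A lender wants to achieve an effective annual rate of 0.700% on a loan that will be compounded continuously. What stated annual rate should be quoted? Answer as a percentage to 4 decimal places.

0.6976%

Continuous: nominal r satisfies e^r − 1 = 0.00700.
r = ln(1 + 0.00700) = ln(1.00700) = 0.006976 = 0.6976%.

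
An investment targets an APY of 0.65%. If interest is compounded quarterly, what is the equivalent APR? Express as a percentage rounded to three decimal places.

(1 + r/4)^4 − 1 = 0.0065, so 1 + r/4 = 1.0065^(1/4).
r/4 = 0.001621, so r = 0.006484 = 0.648%.

0.648%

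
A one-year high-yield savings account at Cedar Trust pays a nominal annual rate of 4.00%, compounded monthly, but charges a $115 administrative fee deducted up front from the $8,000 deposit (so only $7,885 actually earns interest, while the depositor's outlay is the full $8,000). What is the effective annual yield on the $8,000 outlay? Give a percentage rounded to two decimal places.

Value after one year: 7,885 × (1 + 0.0400/12)^12 = 7,885 × 1.040742 = $8,206.25.
Effective yield on the $8,000 outlay: 8,206.25 / 8,000 − 1 = 0.025781 = 2.58%.

2.58%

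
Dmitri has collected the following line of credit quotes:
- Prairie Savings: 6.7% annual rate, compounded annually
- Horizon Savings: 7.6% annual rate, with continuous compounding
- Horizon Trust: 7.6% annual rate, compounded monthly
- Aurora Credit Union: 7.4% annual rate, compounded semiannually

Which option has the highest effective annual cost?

Prairie Savings: compounded annually, EAR = 6.700%
Horizon Savings: e^0.076 − 1 = 7.896%
Horizon Trust: (1 + 0.076/12)^12 − 1 = 7.870%
Aurora Credit Union: (1 + 0.074/2)^2 − 1 = 7.537%
The highest effective annual rate is Horizon Savings at 7.896%.

Horizon Savings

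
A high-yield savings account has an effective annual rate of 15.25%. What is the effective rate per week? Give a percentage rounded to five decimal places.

0.27332%

The per-week rate i satisfies (1 + i)^52 = 1 + 0.1525.
i = 1.1525^(1/52) − 1 = 0.0027332 = 0.27332%.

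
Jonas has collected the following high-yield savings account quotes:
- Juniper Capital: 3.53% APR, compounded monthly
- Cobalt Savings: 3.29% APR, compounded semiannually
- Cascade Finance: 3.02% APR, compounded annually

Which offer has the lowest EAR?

Cascade Finance

Juniper Capital: (1 + 0.0353/12)^12 − 1 = 3.588%
Cobalt Savings: (1 + 0.0329/2)^2 − 1 = 3.317%
Cascade Finance: compounded annually, EAR = 3.020%
The lowest effective annual rate is Cascade Finance at 3.020%.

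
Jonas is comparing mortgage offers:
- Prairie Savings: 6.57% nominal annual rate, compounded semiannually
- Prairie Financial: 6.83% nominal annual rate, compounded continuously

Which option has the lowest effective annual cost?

Prairie Savings

Prairie Savings: (1 + 0.0657/2)^2 − 1 = 6.678%
Prairie Financial: e^0.0683 − 1 = 7.069%
The lowest effective annual rate is Prairie Savings at 6.678%.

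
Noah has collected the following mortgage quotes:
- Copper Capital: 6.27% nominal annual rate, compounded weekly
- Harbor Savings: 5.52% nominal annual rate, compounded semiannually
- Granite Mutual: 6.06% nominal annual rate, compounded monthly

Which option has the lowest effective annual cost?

Copper Capital: (1 + 0.0627/52)^52 − 1 = 6.467%
Harbor Savings: (1 + 0.0552/2)^2 − 1 = 5.596%
Granite Mutual: (1 + 0.0606/12)^12 − 1 = 6.231%
The lowest effective annual rate is Harbor Savings at 5.596%.

Harbor Savings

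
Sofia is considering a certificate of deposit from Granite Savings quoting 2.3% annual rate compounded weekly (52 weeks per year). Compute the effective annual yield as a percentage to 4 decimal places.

2.3261%

EAR = (1 + 0.023/52)^52 − 1.
= (1 + 0.000442)^52 − 1 = 1.023261 − 1 = 2.3261%.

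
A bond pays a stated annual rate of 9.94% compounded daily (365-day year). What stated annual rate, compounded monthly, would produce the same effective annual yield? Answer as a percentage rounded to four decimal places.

EAR = (1 + 0.0994/365)^365 − 1 = 0.104493.
Solve (1 + r/12)^12 = 1.104493: r/12 = 1.104493^(1/12) − 1 = 0.008317, so r = 0.099799 = 9.9799%.

9.9799%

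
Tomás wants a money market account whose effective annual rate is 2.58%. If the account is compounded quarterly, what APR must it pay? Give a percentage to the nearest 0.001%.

2.555%

(1 + r/4)^4 − 1 = 0.0258, so 1 + r/4 = 1.0258^(1/4).
r/4 = 0.006389, so r = 0.025554 = 2.555%.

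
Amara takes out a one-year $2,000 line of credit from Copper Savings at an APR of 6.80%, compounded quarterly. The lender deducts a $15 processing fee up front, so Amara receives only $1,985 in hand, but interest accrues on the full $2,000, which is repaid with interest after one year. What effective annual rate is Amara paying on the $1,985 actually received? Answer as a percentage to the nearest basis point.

7.78%

Amount owed after one year: 2,000 × (1 + 0.0680/4)^4 = 2,000 × 1.069754 = $2,139.51.
Effective rate on net proceeds: 2,139.51 / 1,985 − 1 = 0.077838 = 7.78%.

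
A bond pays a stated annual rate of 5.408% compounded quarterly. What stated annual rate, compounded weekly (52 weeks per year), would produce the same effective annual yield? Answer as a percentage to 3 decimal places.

EAR = (1 + 0.05408/4)^4 − 1 = 0.055187.
Solve (1 + r/52)^52 = 1.055187: r/52 = 1.055187^(1/52) − 1 = 0.001034, so r = 0.053745 = 5.375%.

5.375%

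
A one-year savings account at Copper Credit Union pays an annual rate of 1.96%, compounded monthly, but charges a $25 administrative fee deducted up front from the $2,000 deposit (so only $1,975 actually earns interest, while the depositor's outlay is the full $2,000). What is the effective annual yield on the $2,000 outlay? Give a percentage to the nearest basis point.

Value after one year: 1,975 × (1 + 0.0196/12)^12 = 1,975 × 1.019777 = $2,014.06.
Effective yield on the $2,000 outlay: 2,014.06 / 2,000 − 1 = 0.007030 = 0.70%.

0.70%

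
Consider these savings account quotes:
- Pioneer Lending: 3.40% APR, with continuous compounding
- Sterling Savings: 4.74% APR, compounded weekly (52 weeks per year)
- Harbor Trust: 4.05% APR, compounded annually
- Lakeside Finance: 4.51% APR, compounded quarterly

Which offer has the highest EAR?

Sterling Savings

Pioneer Lending: e^0.0340 − 1 = 3.458%
Sterling Savings: (1 + 0.0474/52)^52 − 1 = 4.852%
Harbor Trust: compounded annually, EAR = 4.050%
Lakeside Finance: (1 + 0.0451/4)^4 − 1 = 4.587%
The highest effective annual rate is Sterling Savings at 4.852%.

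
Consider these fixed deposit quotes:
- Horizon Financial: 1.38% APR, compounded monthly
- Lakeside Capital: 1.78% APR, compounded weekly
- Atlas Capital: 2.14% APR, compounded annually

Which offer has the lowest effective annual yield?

Horizon Financial

Horizon Financial: (1 + 0.0138/12)^12 − 1 = 1.389%
Lakeside Capital: (1 + 0.0178/52)^52 − 1 = 1.796%
Atlas Capital: compounded annually, EAR = 2.140%
The lowest effective annual rate is Horizon Financial at 1.389%.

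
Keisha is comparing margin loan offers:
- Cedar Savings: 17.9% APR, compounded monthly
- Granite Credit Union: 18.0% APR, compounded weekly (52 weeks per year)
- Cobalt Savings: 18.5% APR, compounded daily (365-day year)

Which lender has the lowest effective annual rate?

Cedar Savings: (1 + 0.179/12)^12 − 1 = 19.444%
Granite Credit Union: (1 + 0.180/52)^52 − 1 = 19.685%
Cobalt Savings: (1 + 0.185/365)^365 − 1 = 20.316%
The lowest effective annual rate is Cedar Savings at 19.444%.

Cedar Savings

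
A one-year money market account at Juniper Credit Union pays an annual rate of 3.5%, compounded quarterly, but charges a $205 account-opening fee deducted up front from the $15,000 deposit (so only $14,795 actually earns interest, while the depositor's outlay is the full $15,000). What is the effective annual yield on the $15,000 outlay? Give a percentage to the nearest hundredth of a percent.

Value after one year: 14,795 × (1 + 0.035/4)^4 = 14,795 × 1.035462 = $15,319.66.
Effective yield on the $15,000 outlay: 15,319.66 / 15,000 − 1 = 0.021311 = 2.13%.

2.13%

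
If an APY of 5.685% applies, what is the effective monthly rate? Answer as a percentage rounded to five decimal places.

The per-month rate i satisfies (1 + i)^12 = 1 + 0.05685.
i = 1.05685^(1/12) − 1 = 0.0046184 = 0.46184%.

0.46184%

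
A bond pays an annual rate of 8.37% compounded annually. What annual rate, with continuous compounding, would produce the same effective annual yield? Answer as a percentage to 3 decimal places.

Compounded annually, EAR = nominal = 0.083700.
Equivalent continuous rate: r = ln(1 + 0.083700) = 0.080381 = 8.038%.

8.038%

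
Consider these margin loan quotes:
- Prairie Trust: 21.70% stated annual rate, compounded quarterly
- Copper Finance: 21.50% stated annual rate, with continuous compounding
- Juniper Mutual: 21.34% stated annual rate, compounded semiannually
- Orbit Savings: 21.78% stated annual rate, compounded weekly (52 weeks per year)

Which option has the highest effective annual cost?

Orbit Savings

Prairie Trust: (1 + 0.2170/4)^4 − 1 = 23.531%
Copper Finance: e^0.2150 − 1 = 23.986%
Juniper Mutual: (1 + 0.2134/2)^2 − 1 = 22.478%
Orbit Savings: (1 + 0.2178/52)^52 − 1 = 24.277%
The highest effective annual rate is Orbit Savings at 24.277%.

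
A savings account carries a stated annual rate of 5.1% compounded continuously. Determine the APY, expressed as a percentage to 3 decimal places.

5.232%

With continuous compounding, EAR = e^0.051 − 1.
e^0.051 = 1.052323, so EAR = 0.052323 = 5.232%.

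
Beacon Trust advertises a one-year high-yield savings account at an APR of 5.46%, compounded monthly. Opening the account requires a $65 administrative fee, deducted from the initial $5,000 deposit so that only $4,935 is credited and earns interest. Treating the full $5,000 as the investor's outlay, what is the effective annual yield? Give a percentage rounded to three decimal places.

Value after one year: 4,935 × (1 + 0.0546/12)^12 = 4,935 × 1.055987 = $5,211.30.
Effective yield on the $5,000 outlay: 5,211.30 / 5,000 − 1 = 0.042259 = 4.226%.

4.226%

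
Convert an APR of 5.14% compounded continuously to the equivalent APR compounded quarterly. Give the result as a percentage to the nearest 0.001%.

5.173%

EAR under continuous compounding: e^0.0514 − 1 = 0.052744.
Solve (1 + r/4)^4 = 1.052744: r/4 = 1.052744^(1/4) − 1 = 0.012933, so r = 0.051732 = 5.173%.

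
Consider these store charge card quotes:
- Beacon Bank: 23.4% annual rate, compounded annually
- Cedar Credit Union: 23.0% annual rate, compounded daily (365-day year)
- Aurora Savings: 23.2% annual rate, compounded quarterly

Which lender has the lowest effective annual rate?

Beacon Bank

Beacon Bank: compounded annually, EAR = 23.400%
Cedar Credit Union: (1 + 0.230/365)^365 − 1 = 25.851%
Aurora Savings: (1 + 0.232/4)^4 − 1 = 25.298%
The lowest effective annual rate is Beacon Bank at 23.400%.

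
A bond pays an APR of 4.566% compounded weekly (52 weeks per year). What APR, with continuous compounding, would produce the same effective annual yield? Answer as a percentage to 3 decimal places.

4.564%

EAR = (1 + 0.04566/52)^52 − 1 = 0.046697.
Equivalent continuous rate: r = ln(1 + 0.046697) = 0.045640 = 4.564%.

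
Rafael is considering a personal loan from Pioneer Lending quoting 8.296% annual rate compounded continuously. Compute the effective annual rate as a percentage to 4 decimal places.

8.6498%

With continuous compounding, EAR = e^0.08296 − 1.
e^0.08296 = 1.086498, so EAR = 0.086498 = 8.6498%.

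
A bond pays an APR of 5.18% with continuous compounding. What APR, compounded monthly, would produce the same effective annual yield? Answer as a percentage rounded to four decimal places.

EAR under continuous compounding: e^0.0518 − 1 = 0.053165.
Solve (1 + r/12)^12 = 1.053165: r/12 = 1.053165^(1/12) − 1 = 0.004326, so r = 0.051912 = 5.1912%.

5.1912%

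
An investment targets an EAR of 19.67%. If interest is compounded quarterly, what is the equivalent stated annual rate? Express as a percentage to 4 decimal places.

18.3659%

(1 + r/4)^4 − 1 = 0.1967, so 1 + r/4 = 1.1967^(1/4).
r/4 = 0.045915, so r = 0.183659 = 18.3659%.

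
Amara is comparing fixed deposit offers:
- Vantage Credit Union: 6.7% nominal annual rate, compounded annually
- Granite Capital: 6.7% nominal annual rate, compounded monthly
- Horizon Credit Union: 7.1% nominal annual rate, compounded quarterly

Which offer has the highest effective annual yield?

Vantage Credit Union: compounded annually, EAR = 6.700%
Granite Capital: (1 + 0.067/12)^12 − 1 = 6.910%
Horizon Credit Union: (1 + 0.071/4)^4 − 1 = 7.291%
The highest effective annual rate is Horizon Credit Union at 7.291%.

Horizon Credit Union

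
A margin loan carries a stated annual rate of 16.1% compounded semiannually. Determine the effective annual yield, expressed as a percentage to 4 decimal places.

EAR = (1 + 0.161/2)^2 − 1.
= 1.167480 − 1 = 16.7480%.

16.7480%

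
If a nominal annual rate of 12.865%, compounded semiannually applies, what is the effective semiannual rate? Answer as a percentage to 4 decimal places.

6.4325%

With a nominal annual rate compounded semiannually, the periodic rate is the nominal rate divided by 2.
i = 0.12865 / 2 = 0.0643250 = 6.4325%.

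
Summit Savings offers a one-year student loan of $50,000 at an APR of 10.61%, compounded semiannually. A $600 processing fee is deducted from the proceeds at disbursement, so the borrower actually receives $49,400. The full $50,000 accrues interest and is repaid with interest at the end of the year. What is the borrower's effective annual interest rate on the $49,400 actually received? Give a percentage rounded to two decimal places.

12.24%

Amount owed after one year: 50,000 × (1 + 0.1061/2)^2 = 50,000 × 1.108914 = $55,445.72.
Effective rate on net proceeds: 55,445.72 / 49,400 − 1 = 0.122383 = 12.24%.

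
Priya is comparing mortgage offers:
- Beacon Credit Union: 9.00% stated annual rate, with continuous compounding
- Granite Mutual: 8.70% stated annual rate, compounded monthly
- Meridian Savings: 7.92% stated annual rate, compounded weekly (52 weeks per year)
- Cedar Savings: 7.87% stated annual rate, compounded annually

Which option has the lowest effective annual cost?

Beacon Credit Union: e^0.0900 − 1 = 9.417%
Granite Mutual: (1 + 0.0870/12)^12 − 1 = 9.055%
Meridian Savings: (1 + 0.0792/52)^52 − 1 = 8.236%
Cedar Savings: compounded annually, EAR = 7.870%
The lowest effective annual rate is Cedar Savings at 7.870%.

Cedar Savings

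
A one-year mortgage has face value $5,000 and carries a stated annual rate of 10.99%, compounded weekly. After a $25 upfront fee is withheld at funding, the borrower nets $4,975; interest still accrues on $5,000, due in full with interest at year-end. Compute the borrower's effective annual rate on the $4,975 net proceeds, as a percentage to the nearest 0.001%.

12.165%

Amount owed after one year: 5,000 × (1 + 0.1099/52)^52 = 5,000 × 1.116037 = $5,580.19.
Effective rate on net proceeds: 5,580.19 / 4,975 − 1 = 0.121645 = 12.165%.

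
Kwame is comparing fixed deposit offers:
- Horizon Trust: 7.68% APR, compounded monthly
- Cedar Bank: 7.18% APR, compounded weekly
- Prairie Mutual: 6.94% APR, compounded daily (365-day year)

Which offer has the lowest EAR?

Horizon Trust: (1 + 0.0768/12)^12 − 1 = 7.956%
Cedar Bank: (1 + 0.0718/52)^52 − 1 = 7.439%
Prairie Mutual: (1 + 0.0694/365)^365 − 1 = 7.186%
The lowest effective annual rate is Prairie Mutual at 7.186%.

Prairie Mutual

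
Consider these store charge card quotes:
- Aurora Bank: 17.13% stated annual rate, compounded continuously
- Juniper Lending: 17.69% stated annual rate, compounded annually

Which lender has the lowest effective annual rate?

Juniper Lending

Aurora Bank: e^0.1713 − 1 = 18.685%
Juniper Lending: compounded annually, EAR = 17.690%
The lowest effective annual rate is Juniper Lending at 17.690%.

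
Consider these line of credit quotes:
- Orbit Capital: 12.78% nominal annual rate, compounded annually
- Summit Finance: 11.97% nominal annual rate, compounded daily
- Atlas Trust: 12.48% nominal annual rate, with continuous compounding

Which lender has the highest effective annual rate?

Atlas Trust

Orbit Capital: compounded annually, EAR = 12.780%
Summit Finance: (1 + 0.1197/365)^365 − 1 = 12.714%
Atlas Trust: e^0.1248 − 1 = 13.292%
The highest effective annual rate is Atlas Trust at 13.292%.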